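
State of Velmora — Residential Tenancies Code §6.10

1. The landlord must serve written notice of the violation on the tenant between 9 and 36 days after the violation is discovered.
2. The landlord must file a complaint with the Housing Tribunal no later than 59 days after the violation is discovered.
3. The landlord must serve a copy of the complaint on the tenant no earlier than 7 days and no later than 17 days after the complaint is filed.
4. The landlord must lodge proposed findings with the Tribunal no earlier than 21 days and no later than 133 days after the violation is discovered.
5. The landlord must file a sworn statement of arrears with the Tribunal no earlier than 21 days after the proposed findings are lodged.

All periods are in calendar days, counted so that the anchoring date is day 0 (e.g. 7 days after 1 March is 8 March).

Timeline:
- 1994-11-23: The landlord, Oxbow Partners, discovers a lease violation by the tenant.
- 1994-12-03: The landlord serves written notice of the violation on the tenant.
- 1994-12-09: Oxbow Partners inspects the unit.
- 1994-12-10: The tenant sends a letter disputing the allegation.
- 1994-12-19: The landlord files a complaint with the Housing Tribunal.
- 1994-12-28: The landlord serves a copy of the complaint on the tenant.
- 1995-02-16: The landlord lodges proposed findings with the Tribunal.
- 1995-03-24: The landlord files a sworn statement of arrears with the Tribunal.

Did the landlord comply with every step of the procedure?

Step 1 — 9 and 36 days from 1994-11-23 (when the violation is discovered) are 1994-12-02 and 1994-12-29 respectively; done 1994-12-03 — within the window.
Step 2 — counting 59 days from 1994-11-23 (when the violation is discovered) gives a deadline of 1995-01-21; completed 1994-12-19, before the deadline.
Step 3 — 7 and 17 days from 1994-12-19 (when the complaint is filed) are 1994-12-26 and 1995-01-05 respectively; 1994-12-28 falls inside that range.
Step 4 — 21 and 133 days from 1994-11-23 (when the violation is discovered) are 1994-12-14 and 1995-04-05 respectively; 1995-02-16 falls inside that range.
Step 5 — must wait 21 days from 1995-02-16 (when the proposed findings are lodged), so not before 1995-03-09; done 1995-03-24 — permitted.

Yes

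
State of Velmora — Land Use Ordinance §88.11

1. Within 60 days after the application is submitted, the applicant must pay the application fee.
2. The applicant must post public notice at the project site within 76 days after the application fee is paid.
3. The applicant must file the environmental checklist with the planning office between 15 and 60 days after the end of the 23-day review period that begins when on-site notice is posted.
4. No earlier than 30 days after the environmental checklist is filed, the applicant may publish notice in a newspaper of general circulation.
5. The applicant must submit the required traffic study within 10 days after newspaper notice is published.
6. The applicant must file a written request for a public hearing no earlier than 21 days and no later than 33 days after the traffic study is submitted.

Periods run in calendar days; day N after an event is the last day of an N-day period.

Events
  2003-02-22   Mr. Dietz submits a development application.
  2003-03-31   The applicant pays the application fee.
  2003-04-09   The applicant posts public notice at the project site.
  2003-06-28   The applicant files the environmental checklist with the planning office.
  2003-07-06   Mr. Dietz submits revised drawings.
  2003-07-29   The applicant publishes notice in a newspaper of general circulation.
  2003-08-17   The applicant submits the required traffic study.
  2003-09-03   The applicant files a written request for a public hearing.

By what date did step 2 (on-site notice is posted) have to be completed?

2003-06-15

Step 2 runs from 2003-03-31, when the application fee is paid. 76 days after 2003-03-31 is 2003-06-15.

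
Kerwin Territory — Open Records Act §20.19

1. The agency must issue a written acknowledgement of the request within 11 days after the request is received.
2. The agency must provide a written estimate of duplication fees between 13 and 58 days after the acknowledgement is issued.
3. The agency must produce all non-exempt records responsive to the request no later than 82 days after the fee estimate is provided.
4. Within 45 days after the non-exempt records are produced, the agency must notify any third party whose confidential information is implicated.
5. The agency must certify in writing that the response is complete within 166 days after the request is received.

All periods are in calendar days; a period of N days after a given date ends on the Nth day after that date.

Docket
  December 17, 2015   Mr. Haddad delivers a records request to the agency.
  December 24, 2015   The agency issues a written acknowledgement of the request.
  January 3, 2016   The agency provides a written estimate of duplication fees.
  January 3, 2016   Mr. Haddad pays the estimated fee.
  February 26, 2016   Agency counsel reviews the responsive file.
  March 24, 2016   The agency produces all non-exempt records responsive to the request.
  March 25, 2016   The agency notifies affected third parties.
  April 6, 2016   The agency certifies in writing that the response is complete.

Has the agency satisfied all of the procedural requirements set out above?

Step 1: 11 days after December 17, 2015 (when the request is received) is December 28, 2015; completed December 24, 2015, before the deadline.
Step 2: the window is 13–58 days after December 24, 2015 (when the acknowledgement is issued), so January 6, 2016 through February 20, 2016; January 3, 2016 is 3 days too early.
The procedure was therefore not followed at step 2.

No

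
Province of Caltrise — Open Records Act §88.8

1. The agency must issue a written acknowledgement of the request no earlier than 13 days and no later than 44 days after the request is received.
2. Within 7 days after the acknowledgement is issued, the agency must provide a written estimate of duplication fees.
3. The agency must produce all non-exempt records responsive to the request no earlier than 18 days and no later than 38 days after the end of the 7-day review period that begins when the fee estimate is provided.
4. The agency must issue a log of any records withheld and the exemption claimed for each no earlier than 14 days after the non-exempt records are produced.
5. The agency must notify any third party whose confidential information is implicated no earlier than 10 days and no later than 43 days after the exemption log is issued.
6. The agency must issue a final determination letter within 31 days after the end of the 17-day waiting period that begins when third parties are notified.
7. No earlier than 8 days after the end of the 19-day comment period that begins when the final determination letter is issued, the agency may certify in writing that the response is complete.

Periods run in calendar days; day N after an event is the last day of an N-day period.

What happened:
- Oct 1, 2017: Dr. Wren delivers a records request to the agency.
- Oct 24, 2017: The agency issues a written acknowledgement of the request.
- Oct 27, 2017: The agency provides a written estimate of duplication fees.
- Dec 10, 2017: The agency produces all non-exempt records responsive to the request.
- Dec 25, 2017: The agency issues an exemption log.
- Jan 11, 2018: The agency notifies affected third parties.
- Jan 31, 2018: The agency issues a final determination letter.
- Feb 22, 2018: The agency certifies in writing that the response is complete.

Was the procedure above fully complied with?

Step 1 — 13 and 44 days from Oct 1, 2017 (when the request is received) are Oct 14, 2017 and Nov 14, 2017 respectively; Oct 24, 2017 falls inside that range.
Step 2 — counting 7 days from Oct 24, 2017 (when the acknowledgement is issued) gives a deadline of Oct 31, 2017; Oct 27, 2017 is within that limit.
Step 3 — 18 and 38 days from Nov 3, 2017 (end of the 7-day review period, which began when the fee estimate is provided on Oct 27, 2017) are Nov 21, 2017 and Dec 11, 2017 respectively; Dec 10, 2017 falls inside that range.
Step 4 — must wait 14 days from Dec 10, 2017 (when the non-exempt records are produced), so not before Dec 24, 2017; done Dec 25, 2017 — permitted.
Step 5 — 10 and 43 days from Dec 25, 2017 (when the exemption log is issued) are Jan 4, 2018 and Feb 6, 2018 respectively; done Jan 11, 2018, which is between those dates.
Step 6 — counting 31 days from Jan 28, 2018 (end of the 17-day waiting period, which began when third parties are notified on Jan 11, 2018) gives a deadline of Feb 28, 2018; completed Jan 31, 2018, before the deadline.
Step 7 — must wait 8 days from Feb 19, 2018 (end of the 19-day comment period, which began when the final determination letter is issued on Jan 31, 2018), so not before Feb 27, 2018; acted on Feb 22, 2018, 5 days prematurely.
Later steps need not be reached.

No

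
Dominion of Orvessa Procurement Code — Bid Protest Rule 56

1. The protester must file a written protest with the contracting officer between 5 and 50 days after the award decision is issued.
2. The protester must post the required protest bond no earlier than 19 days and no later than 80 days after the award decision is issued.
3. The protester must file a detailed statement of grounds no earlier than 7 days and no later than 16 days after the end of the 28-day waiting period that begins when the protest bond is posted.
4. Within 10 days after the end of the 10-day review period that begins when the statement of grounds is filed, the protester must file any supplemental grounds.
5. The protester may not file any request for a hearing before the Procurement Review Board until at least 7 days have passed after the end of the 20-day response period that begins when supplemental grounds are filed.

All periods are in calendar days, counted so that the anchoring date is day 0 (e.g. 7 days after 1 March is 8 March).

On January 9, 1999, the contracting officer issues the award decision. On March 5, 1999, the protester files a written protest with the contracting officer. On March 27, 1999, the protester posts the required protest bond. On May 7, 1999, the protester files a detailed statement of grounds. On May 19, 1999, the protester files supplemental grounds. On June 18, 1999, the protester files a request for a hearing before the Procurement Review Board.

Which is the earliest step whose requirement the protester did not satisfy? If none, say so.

(1) the permitted window runs from January 9, 1999 + 5 = January 14, 1999 to January 9, 1999 + 50 = February 28, 1999; March 5, 1999 is 5 days past the end of the window.

Step 1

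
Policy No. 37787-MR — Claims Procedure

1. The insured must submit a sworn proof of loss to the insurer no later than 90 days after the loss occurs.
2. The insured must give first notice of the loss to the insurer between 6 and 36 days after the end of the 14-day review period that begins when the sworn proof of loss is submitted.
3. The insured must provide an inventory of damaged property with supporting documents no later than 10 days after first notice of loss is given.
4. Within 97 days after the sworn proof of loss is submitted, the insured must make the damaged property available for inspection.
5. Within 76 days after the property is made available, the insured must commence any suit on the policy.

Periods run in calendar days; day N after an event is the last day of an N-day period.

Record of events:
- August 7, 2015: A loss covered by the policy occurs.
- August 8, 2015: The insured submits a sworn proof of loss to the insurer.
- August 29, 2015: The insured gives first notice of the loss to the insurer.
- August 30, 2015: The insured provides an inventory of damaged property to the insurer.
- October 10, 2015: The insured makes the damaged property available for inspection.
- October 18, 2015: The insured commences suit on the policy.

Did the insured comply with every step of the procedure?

Yes

Step 1 — counting 90 days from August 7, 2015 (when the loss occurs) gives a deadline of November 5, 2015; done August 8, 2015 — timely.
Step 2 — 6 and 36 days from August 22, 2015 (end of the 14-day review period, which began when the sworn proof of loss is submitted on August 8, 2015) are August 28, 2015 and September 27, 2015 respectively; done August 29, 2015 — within the window.
Step 3 — counting 10 days from August 29, 2015 (when first notice of loss is given) gives a deadline of September 8, 2015; completed August 30, 2015, before the deadline.
Step 4 — counting 97 days from August 8, 2015 (when the sworn proof of loss is submitted) gives a deadline of November 13, 2015; done October 10, 2015 — timely.
Step 5 — counting 76 days from October 10, 2015 (when the property is made available) gives a deadline of December 25, 2015; done October 18, 2015 — timely.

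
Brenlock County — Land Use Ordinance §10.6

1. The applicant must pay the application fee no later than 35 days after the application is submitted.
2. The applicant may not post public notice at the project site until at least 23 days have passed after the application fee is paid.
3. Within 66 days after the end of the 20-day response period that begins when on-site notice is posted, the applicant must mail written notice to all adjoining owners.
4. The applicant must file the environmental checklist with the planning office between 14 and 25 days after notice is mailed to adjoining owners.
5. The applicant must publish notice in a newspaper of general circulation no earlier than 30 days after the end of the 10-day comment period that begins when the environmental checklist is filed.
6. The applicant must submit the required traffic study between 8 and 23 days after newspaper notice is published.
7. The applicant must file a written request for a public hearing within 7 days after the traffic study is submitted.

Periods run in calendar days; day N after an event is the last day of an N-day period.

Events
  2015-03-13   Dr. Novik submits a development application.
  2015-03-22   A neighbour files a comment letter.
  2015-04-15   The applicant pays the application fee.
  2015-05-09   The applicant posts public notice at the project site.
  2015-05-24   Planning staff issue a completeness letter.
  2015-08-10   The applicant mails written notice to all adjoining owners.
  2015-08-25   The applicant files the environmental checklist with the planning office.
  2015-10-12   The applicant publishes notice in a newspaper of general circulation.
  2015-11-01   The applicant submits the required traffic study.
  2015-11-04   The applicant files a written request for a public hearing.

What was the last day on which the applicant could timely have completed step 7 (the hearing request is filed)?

2015-11-08

Step 7 runs from 2015-11-01, when the traffic study is submitted. 7 days after 2015-11-01 is 2015-11-08.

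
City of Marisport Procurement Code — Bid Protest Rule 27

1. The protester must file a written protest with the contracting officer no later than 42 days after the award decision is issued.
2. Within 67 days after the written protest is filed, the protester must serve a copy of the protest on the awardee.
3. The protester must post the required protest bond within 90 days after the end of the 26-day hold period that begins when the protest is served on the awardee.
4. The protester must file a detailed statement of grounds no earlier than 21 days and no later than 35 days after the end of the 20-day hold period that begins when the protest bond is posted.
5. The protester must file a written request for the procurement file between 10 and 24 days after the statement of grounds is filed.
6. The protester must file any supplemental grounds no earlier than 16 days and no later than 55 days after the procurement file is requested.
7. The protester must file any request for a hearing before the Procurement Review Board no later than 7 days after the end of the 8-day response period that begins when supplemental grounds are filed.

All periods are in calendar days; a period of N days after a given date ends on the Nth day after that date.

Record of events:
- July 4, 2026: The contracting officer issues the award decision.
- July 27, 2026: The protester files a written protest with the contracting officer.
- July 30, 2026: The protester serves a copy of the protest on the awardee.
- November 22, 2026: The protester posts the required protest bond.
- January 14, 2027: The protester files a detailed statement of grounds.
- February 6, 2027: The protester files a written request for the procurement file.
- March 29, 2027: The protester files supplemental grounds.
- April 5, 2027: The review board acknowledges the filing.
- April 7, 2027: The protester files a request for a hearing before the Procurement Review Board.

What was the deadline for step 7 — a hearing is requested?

April 13, 2027

Supplemental grounds are filed on March 29, 2027; the 8-day response period therefore ends April 6, 2027, and step 7 runs from that date. 7 days after April 6, 2027 is April 13, 2027.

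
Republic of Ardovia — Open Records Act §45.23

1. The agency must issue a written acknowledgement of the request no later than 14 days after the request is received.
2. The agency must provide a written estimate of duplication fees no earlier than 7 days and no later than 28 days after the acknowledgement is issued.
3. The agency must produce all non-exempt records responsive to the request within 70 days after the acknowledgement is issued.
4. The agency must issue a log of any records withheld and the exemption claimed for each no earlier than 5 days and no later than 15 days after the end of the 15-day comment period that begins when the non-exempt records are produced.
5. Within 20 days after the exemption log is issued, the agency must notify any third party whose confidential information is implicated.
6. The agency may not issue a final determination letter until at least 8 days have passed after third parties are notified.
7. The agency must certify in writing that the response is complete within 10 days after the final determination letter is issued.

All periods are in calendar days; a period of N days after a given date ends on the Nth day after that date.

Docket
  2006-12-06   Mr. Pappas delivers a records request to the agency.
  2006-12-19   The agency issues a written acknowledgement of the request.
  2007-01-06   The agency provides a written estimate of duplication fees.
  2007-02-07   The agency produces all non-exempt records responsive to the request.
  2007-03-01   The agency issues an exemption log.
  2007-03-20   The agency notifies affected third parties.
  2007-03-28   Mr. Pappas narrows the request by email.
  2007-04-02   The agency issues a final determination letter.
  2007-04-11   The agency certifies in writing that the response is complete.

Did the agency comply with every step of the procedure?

(1) due by 2006-12-06 + 14 days = 2006-12-20; 2006-12-19 is within that limit.
(2) the permitted window runs from 2006-12-19 + 7 = 2006-12-26 to 2006-12-19 + 28 = 2007-01-16; done 2007-01-06, which is between those dates.
(3) due by 2006-12-19 + 70 days = 2007-02-27; done 2007-02-07 — timely.
(4) the permitted window runs from 2007-02-22 + 5 = 2007-02-27 to 2007-02-22 + 15 = 2007-03-09; done 2007-03-01 — within the window.
(5) due by 2007-03-01 + 20 days = 2007-03-21; 2007-03-20 is within that limit.
(6) permitted from 2007-03-20 + 8 days = 2007-03-28 onward; done 2007-04-02, after the minimum wait.
(7) due by 2007-04-02 + 10 days = 2007-04-12; done 2007-04-11 — timely.

Yes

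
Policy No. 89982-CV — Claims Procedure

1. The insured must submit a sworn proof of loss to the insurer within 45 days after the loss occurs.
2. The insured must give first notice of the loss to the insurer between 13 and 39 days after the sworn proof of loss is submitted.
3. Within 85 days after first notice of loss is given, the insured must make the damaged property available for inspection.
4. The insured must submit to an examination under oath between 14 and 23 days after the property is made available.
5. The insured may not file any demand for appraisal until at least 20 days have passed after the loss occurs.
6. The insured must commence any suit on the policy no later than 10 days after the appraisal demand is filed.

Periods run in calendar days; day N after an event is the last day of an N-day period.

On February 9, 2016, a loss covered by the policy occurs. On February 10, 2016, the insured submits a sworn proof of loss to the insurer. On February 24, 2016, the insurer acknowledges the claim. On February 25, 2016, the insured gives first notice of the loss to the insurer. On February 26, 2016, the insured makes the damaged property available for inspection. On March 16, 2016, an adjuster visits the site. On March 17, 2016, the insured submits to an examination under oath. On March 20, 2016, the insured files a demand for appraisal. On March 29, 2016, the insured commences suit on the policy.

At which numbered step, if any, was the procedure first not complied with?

None — every step was satisfied

Step 1 — counting 45 days from February 9, 2016 (when the loss occurs) gives a deadline of March 25, 2016; February 10, 2016 is within that limit.
Step 2 — 13 and 39 days from February 10, 2016 (when the sworn proof of loss is submitted) are February 23, 2016 and March 20, 2016 respectively; done February 25, 2016, which is between those dates.
Step 3 — counting 85 days from February 25, 2016 (when first notice of loss is given) gives a deadline of May 20, 2016; completed February 26, 2016, before the deadline.
Step 4 — 14 and 23 days from February 26, 2016 (when the property is made available) are March 11, 2016 and March 20, 2016 respectively; March 17, 2016 falls inside that range.
Step 5 — must wait 20 days from February 9, 2016 (when the loss occurs), so not before February 29, 2016; March 20, 2016 is on or after that date.
Step 6 — counting 10 days from March 20, 2016 (when the appraisal demand is filed) gives a deadline of March 30, 2016; March 29, 2016 is within that limit.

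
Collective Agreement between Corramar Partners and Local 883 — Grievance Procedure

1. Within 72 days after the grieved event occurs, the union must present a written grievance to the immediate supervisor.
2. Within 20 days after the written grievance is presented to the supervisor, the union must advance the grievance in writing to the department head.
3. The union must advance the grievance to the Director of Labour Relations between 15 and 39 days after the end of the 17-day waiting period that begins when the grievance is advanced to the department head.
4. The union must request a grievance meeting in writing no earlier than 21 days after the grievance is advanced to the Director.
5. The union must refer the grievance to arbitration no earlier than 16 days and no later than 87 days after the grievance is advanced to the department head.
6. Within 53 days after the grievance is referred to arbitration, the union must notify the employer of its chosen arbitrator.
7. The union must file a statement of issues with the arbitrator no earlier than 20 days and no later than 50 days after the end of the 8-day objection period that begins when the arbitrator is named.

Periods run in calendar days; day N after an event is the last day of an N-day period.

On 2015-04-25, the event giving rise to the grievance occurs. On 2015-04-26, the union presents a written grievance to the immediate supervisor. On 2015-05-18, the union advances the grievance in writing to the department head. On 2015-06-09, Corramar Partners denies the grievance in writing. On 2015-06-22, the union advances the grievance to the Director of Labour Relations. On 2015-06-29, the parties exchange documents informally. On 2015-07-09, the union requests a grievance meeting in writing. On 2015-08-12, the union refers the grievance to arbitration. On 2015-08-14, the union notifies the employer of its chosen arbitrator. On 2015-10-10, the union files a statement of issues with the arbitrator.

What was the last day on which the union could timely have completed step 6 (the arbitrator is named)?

2015-10-04

Step 6 runs from 2015-08-12, when the grievance is referred to arbitration. 53 days after 2015-08-12 is 2015-10-04.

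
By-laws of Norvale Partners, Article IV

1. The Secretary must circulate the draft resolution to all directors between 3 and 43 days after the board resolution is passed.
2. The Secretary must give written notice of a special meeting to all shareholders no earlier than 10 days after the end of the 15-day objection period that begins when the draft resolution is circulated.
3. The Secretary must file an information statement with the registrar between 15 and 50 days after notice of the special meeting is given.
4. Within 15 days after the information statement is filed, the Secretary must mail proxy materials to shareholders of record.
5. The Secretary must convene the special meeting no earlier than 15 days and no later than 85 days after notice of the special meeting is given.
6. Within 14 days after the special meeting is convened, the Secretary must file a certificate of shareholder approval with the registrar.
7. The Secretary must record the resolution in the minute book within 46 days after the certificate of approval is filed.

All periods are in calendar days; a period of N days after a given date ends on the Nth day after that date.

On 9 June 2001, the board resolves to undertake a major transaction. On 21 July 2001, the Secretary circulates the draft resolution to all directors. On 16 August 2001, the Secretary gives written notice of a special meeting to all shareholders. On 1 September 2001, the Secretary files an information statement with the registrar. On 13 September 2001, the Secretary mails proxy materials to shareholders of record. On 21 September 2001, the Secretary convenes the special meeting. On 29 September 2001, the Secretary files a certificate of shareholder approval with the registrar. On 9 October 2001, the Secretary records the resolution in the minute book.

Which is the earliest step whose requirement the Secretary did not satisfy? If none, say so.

None — every step was satisfied

(1) the permitted window runs from 9 June 2001 + 3 = 12 June 2001 to 9 June 2001 + 43 = 22 July 2001; done 21 July 2001 — within the window.
(2) permitted from 5 August 2001 + 10 days = 15 August 2001 onward; done 16 August 2001 — permitted.
(3) the permitted window runs from 16 August 2001 + 15 = 31 August 2001 to 16 August 2001 + 50 = 5 October 2001; done 1 September 2001 — within the window.
(4) due by 1 September 2001 + 15 days = 16 September 2001; completed 13 September 2001, before the deadline.
(5) the permitted window runs from 16 August 2001 + 15 = 31 August 2001 to 16 August 2001 + 85 = 9 November 2001; done 21 September 2001 — within the window.
(6) due by 21 September 2001 + 14 days = 5 October 2001; done 29 September 2001 — timely.
(7) due by 29 September 2001 + 46 days = 14 November 2001; 9 October 2001 is within that limit.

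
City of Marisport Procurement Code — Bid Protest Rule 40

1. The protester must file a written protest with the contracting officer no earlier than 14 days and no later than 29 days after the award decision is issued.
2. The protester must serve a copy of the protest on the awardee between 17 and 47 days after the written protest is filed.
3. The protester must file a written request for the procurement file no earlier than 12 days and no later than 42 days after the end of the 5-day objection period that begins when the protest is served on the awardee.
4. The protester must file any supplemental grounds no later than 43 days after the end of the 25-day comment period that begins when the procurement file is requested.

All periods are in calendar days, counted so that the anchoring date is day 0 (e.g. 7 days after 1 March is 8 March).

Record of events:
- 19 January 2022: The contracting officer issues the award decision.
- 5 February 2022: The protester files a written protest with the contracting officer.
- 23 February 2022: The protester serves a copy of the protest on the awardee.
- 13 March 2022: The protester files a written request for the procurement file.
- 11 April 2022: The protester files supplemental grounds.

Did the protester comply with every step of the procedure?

Yes

Step 1: the window is 14–29 days after 19 January 2022 (when the award decision is issued), so 2 February 2022 through 17 February 2022; done 5 February 2022 — within the window.
Step 2: the window is 17–47 days after 5 February 2022 (when the written protest is filed), so 22 February 2022 through 24 March 2022; 23 February 2022 falls inside that range.
Step 3: the window is 12–42 days after 28 February 2022 (end of the 5-day objection period, which began when the protest is served on the awardee on 23 February 2022), so 12 March 2022 through 11 April 2022; done 13 March 2022 — within the window.
Step 4: 43 days after 7 April 2022 (end of the 25-day comment period, which began when the procurement file is requested on 13 March 2022) is 20 May 2022; completed 11 April 2022, before the deadline.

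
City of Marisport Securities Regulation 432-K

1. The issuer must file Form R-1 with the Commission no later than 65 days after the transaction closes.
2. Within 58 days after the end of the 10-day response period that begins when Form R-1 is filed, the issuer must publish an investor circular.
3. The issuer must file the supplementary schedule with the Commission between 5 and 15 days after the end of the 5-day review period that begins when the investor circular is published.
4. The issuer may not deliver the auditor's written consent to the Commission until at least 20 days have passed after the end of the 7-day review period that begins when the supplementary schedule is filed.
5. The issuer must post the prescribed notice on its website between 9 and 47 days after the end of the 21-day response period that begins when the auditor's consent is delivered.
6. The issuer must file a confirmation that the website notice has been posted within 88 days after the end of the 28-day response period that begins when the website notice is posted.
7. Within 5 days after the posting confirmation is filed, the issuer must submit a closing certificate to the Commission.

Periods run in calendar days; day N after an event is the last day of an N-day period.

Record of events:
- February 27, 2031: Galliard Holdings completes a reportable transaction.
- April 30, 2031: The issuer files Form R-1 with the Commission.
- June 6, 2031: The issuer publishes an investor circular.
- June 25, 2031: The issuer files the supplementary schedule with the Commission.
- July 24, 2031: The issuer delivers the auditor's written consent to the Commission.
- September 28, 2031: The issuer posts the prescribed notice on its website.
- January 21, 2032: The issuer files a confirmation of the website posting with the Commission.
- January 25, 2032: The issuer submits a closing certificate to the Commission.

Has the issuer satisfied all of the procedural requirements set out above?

Yes

Step 1: 65 days after February 27, 2031 (when the transaction closes) is May 3, 2031; done April 30, 2031 — timely.
Step 2: 58 days after May 10, 2031 (end of the 10-day response period, which began when Form R-1 is filed on April 30, 2031) is July 7, 2031; June 6, 2031 is within that limit.
Step 3: the window is 5–15 days after June 11, 2031 (end of the 5-day review period, which began when the investor circular is published on June 6, 2031), so June 16, 2031 through June 26, 2031; June 25, 2031 falls inside that range.
Step 4: the earliest permitted date is 20 days after July 2, 2031 (end of the 7-day review period, which began when the supplementary schedule is filed on June 25, 2031), i.e. July 22, 2031; done July 24, 2031 — permitted.
Step 5: the window is 9–47 days after August 14, 2031 (end of the 21-day response period, which began when the auditor's consent is delivered on July 24, 2031), so August 23, 2031 through September 30, 2031; done September 28, 2031 — within the window.
Step 6: 88 days after October 26, 2031 (end of the 28-day response period, which began when the website notice is posted on September 28, 2031) is January 22, 2032; done January 21, 2032 — timely.
Step 7: 5 days after January 21, 2032 (when the posting confirmation is filed) is January 26, 2032; completed January 25, 2032, before the deadline.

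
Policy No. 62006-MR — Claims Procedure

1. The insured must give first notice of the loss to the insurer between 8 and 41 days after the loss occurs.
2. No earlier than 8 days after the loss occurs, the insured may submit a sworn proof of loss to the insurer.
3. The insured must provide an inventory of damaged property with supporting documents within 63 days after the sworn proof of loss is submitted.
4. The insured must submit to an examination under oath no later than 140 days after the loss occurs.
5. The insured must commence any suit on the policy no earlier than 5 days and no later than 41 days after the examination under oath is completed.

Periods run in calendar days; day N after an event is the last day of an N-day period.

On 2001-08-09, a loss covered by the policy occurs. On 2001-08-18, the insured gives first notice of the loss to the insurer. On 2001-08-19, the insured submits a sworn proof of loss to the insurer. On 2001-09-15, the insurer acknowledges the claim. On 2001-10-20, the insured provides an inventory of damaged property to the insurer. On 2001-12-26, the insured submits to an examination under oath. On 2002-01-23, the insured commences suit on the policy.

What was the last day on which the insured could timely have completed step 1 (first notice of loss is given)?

Step 1 runs from 2001-08-09, when the loss occurs. The window is 8–41 days after 2001-08-09; it closes on 2001-09-19.

2001-09-19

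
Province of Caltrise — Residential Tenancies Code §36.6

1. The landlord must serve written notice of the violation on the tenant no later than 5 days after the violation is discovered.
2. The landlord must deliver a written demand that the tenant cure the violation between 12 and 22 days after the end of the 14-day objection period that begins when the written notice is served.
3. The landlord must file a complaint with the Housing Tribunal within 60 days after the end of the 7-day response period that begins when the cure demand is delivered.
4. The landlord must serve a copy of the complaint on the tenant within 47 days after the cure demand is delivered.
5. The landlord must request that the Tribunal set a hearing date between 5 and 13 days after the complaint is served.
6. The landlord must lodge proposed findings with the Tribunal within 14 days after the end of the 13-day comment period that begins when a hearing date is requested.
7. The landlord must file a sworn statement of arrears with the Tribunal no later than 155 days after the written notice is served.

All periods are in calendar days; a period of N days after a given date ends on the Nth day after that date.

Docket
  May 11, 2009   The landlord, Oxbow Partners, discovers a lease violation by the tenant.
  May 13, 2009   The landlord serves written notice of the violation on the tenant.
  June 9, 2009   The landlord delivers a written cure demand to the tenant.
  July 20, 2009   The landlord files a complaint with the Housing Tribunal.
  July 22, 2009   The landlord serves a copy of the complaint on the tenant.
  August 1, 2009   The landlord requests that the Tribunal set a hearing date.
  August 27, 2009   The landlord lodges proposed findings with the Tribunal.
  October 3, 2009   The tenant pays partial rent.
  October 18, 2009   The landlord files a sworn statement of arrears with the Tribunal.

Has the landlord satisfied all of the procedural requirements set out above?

Step 1 — counting 5 days from May 11, 2009 (when the violation is discovered) gives a deadline of May 16, 2009; done May 13, 2009 — timely.
Step 2 — 12 and 22 days from May 27, 2009 (end of the 14-day objection period, which began when the written notice is served on May 13, 2009) are June 8, 2009 and June 18, 2009 respectively; done June 9, 2009 — within the window.
Step 3 — counting 60 days from June 16, 2009 (end of the 7-day response period, which began when the cure demand is delivered on June 9, 2009) gives a deadline of August 15, 2009; done July 20, 2009 — timely.
Step 4 — counting 47 days from June 9, 2009 (when the cure demand is delivered) gives a deadline of July 26, 2009; done July 22, 2009 — timely.
Step 5 — 5 and 13 days from July 22, 2009 (when the complaint is served) are July 27, 2009 and August 4, 2009 respectively; done August 1, 2009 — within the window.
Step 6 — counting 14 days from August 14, 2009 (end of the 13-day comment period, which began when a hearing date is requested on August 1, 2009) gives a deadline of August 28, 2009; done August 27, 2009 — timely.
Step 7 — counting 155 days from May 13, 2009 (when the written notice is served) gives a deadline of October 15, 2009; done October 18, 2009 — 3 days late.

No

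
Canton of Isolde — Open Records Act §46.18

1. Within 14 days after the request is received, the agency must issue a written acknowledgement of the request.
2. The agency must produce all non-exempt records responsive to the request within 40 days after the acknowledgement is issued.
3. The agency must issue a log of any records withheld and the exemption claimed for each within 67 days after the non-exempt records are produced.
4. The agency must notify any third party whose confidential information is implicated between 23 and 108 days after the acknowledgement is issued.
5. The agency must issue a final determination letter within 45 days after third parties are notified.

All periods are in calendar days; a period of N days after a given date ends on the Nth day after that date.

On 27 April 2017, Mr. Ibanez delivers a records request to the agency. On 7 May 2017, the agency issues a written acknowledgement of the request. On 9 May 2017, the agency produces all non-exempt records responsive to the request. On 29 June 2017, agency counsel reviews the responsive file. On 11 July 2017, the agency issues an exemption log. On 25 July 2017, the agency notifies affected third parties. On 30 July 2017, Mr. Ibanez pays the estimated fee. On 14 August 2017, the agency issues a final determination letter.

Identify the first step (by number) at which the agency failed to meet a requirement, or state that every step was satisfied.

(1) due by 27 April 2017 + 14 days = 11 May 2017; 7 May 2017 is within that limit.
(2) due by 7 May 2017 + 40 days = 16 June 2017; 9 May 2017 is within that limit.
(3) due by 9 May 2017 + 67 days = 15 July 2017; 11 July 2017 is within that limit.
(4) the permitted window runs from 7 May 2017 + 23 = 30 May 2017 to 7 May 2017 + 108 = 23 August 2017; 25 July 2017 falls inside that range.
(5) due by 25 July 2017 + 45 days = 8 September 2017; completed 14 August 2017, before the deadline.

None — every step was satisfied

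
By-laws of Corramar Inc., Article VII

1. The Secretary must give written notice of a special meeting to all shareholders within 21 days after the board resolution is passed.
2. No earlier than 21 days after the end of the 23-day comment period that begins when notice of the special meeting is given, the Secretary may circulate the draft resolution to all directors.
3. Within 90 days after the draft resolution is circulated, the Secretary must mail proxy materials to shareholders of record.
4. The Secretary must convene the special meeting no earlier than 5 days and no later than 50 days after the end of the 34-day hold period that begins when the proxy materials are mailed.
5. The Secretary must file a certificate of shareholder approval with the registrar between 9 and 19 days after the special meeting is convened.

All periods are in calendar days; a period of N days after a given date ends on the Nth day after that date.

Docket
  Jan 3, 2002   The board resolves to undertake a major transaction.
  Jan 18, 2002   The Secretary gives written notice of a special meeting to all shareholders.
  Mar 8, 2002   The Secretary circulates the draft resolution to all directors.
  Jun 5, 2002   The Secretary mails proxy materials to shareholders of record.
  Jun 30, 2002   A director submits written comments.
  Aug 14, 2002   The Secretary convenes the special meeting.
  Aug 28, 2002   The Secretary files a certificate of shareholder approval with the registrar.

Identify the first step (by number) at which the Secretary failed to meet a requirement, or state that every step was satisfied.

Step 1: 21 days after Jan 3, 2002 (when the board resolution is passed) is Jan 24, 2002; completed Jan 18, 2002, before the deadline.
Step 2: the earliest permitted date is 21 days after Feb 10, 2002 (end of the 23-day comment period, which began when notice of the special meeting is given on Jan 18, 2002), i.e. Mar 3, 2002; Mar 8, 2002 is on or after that date.
Step 3: 90 days after Mar 8, 2002 (when the draft resolution is circulated) is Jun 6, 2002; completed Jun 5, 2002, before the deadline.
Step 4: the window is 5–50 days after Jul 9, 2002 (end of the 34-day hold period, which began when the proxy materials are mailed on Jun 5, 2002), so Jul 14, 2002 through Aug 28, 2002; done Aug 14, 2002 — within the window.
Step 5: the window is 9–19 days after Aug 14, 2002 (when the special meeting is convened), so Aug 23, 2002 through Sep 2, 2002; done Aug 28, 2002, which is between those dates.

None — every step was satisfied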